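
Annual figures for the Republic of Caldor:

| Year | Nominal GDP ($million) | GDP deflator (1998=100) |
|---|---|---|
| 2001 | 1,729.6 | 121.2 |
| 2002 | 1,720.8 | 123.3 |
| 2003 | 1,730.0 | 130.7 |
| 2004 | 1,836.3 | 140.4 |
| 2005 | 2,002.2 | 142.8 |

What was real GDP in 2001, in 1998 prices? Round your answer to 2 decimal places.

$1,427.06 million

Real GDP 2001 = 1729.6 / 1.212 = 1427.06.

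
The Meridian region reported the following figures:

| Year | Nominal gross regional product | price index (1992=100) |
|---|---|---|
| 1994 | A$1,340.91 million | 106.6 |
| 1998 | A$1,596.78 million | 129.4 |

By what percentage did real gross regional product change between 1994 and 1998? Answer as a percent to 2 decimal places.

-1.90%

Real gross regional product 1994 = 1340.91 / 1.066 = 1257.89.
Real gross regional product 1998 = 1596.78 / 1.294 = 1233.99.
Real growth = 1233.99 / 1257.89 − 1 = -0.0190.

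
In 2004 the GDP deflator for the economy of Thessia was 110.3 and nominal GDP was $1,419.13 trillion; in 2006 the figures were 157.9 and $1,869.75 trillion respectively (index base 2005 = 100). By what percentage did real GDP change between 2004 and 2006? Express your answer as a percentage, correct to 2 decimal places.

-7.96%

Deflate each year: 2004 → 1419.13/1.103 = 1286.61; 2006 → 1869.75/1.579 = 1184.14.
So real GDP changed by 1184.14/1286.61 − 1 = -0.0796, i.e. -7.96%.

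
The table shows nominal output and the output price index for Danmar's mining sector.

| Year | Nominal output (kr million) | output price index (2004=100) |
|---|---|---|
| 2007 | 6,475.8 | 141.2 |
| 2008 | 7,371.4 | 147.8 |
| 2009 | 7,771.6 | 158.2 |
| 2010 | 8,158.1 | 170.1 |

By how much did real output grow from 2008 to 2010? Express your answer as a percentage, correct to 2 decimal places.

Real output 2008 = 7371.4/1.478 = 4987.42.
Real output 2010 = 8158.1/1.701 = 4796.06.
Change = 4796.06/4987.42 − 1 = -0.0384.

-3.84%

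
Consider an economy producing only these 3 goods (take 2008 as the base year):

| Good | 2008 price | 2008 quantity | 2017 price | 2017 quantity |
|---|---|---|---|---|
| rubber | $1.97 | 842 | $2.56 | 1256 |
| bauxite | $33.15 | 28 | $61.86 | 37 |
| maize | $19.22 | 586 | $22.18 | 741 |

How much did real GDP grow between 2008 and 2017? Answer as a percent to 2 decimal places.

29.55%

Real GDP 2008 = Nominal GDP 2008 = 1.97·842 + 33.15·28 + 19.22·586 = 13849.86.
Real GDP 2017 (at 2008 prices) = 1.97·1256 + 33.15·37 + 19.22·741 = 17942.89.
Real growth = 17942.89/13849.86 − 1 = 0.2955.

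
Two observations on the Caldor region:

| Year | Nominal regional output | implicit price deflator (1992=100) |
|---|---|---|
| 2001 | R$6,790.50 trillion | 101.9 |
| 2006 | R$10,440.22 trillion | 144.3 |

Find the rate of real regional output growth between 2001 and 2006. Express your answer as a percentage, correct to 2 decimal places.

Real regional output 2001 = 6790.50 / 1.019 = 6663.89.
Real regional output 2006 = 10440.22 / 1.443 = 7235.08.
Real growth = 7235.08 / 6663.89 − 1 = 0.0857.

8.57%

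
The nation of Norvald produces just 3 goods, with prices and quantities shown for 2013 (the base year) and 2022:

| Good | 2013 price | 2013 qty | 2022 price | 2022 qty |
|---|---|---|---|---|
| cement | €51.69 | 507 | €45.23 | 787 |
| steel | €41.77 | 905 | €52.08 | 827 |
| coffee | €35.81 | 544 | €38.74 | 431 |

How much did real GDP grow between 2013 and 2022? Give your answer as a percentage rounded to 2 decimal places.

8.59%

Real GDP 2013 = Nominal GDP 2013 = 51.69·507 + 41.77·905 + 35.81·544 = 83489.32.
Real GDP 2022 (at 2013 prices) = 51.69·787 + 41.77·827 + 35.81·431 = 90657.93.
Real growth = 90657.93/83489.32 − 1 = 0.0859.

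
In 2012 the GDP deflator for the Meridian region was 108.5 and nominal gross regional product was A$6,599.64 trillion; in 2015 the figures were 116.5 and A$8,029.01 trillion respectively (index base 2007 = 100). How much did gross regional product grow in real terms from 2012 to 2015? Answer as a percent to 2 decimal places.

13.30%

Real gross regional product 2012 = 6599.64 / 1.085 = 6082.62.
Real gross regional product 2015 = 8029.01 / 1.165 = 6891.85.
Real growth = 6891.85 / 6082.62 − 1 = 0.1330.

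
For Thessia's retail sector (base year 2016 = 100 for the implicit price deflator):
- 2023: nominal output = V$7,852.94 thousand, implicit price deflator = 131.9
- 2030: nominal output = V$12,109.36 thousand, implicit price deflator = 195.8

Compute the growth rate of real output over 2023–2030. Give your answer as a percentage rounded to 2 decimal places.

Real output 2023 = 7852.94 / 1.319 = 5953.71.
Real output 2030 = 12109.36 / 1.958 = 6184.56.
Real growth = 6184.56 / 5953.71 − 1 = 0.0388.

3.88%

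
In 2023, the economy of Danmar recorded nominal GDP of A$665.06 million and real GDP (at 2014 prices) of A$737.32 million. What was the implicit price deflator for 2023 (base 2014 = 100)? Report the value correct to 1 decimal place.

implicit price deflator = (Nominal / Real) × 100 = 665.06 / 737.32 × 100 = 90.20.

90.2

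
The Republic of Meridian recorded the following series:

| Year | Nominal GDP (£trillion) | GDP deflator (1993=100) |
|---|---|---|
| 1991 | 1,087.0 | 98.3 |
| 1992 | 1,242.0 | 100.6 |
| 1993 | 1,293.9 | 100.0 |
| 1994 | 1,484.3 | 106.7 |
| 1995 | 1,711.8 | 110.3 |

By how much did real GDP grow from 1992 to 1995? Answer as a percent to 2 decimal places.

25.71%

Real GDP 1992 = 1242.0/1.006 = 1234.59.
Real GDP 1995 = 1711.8/1.103 = 1551.95.
Change = 1551.95/1234.59 − 1 = 0.2571.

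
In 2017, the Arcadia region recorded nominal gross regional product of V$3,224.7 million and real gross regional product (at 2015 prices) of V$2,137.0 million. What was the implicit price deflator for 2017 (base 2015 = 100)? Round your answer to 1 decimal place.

implicit price deflator = (Nominal / Real) × 100 = 3224.7 / 2137.0 × 100 = 150.90.

150.9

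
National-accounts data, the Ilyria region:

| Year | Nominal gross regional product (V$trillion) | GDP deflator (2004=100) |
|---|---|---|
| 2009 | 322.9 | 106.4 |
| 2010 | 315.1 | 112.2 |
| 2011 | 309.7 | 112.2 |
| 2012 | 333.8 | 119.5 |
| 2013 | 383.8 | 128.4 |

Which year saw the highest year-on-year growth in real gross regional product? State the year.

2013

2010: real = 315.1/1.122 = 280.84; growth vs 2009 (303.48) = -7.46%.
2011: real = 309.7/1.122 = 276.02; growth vs 2010 (280.84) = -1.72%.
2012: real = 333.8/1.195 = 279.33; growth vs 2011 (276.02) = 1.20%.
2013: real = 383.8/1.284 = 298.91; growth vs 2012 (279.33) = 7.01%.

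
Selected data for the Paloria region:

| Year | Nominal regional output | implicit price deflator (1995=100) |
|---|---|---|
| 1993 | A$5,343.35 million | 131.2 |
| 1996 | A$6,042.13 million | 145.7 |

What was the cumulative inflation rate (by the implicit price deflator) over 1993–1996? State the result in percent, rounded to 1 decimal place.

Price-level change = 145.7 / 131.2 − 1 = 0.1105.

11.1%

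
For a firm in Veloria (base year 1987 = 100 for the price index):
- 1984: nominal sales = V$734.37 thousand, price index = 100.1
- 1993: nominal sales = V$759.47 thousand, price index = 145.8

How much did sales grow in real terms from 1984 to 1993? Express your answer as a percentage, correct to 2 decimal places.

-29.00%

Deflate each year: 1984 → 734.37/1.001 = 733.64; 1993 → 759.47/1.458 = 520.90.
So real sales changed by 520.90/733.64 − 1 = -0.2900, i.e. -29.00%.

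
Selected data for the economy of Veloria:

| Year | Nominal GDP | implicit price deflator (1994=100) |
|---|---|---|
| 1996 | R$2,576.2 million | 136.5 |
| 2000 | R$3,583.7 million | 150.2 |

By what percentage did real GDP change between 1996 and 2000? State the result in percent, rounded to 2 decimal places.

26.42%

Real GDP 1996 = 2576.2 / 1.365 = 1887.33.
Real GDP 2000 = 3583.7 / 1.502 = 2385.95.
Real growth = 2385.95 / 1887.33 − 1 = 0.2642.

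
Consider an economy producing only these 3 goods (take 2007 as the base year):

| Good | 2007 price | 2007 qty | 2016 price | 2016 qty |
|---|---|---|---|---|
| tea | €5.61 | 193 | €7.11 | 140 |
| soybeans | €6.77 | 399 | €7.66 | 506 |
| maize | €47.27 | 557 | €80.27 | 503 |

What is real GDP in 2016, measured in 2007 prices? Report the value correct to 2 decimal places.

Real GDP 2016 = Σ (p_2007 × q_2016) = 5.61·140 + 6.77·506 + 47.27·503 = 27987.83.

€27987.83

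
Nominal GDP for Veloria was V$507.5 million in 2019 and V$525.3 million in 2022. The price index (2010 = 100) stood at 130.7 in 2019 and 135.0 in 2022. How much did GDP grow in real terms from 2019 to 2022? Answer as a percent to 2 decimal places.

Real GDP 2019 = 507.5 / 1.307 = 388.29.
Real GDP 2022 = 525.3 / 1.350 = 389.11.
Real growth = 389.11 / 388.29 − 1 = 0.0021.

0.21%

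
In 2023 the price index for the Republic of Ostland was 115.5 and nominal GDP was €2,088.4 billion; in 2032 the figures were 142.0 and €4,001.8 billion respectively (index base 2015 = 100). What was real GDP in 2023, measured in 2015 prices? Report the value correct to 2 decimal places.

€1,808.14 billion

Real GDP = Nominal / (price index/100) = 2088.4 / 1.155 = 1808.14.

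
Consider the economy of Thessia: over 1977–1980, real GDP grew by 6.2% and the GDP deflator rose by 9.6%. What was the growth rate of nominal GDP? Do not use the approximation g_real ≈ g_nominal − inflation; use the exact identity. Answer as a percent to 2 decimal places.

16.40%

(1 + g_nom) = (1 + g_real)(1 + π) = 1.0620 × 1.0960 = 1.16395.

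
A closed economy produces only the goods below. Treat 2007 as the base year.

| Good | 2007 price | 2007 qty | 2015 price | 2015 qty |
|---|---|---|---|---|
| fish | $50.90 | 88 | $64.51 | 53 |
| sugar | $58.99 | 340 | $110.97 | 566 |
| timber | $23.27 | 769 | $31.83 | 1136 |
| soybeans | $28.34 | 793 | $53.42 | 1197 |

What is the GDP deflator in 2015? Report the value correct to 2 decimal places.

Nominal GDP 2015 = 64.51·53 + 110.97·566 + 31.83·1136 + 53.42·1197 = 166330.67.
Real GDP 2015 (at 2007 prices) = 50.90·53 + 58.99·566 + 23.27·1136 + 28.34·1197 = 96443.74.
Deflator = Nominal/Real × 100 = 166330.67/96443.74 × 100 = 172.464.

172.46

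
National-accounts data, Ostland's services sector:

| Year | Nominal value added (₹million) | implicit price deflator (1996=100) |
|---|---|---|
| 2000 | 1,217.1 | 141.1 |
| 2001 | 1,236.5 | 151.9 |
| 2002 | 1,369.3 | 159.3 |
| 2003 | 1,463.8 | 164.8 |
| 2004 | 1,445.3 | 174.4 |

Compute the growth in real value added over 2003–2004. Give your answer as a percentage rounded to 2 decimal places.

-6.70%

Real value added 2003 = 1463.8/1.648 = 888.23.
Real value added 2004 = 1445.3/1.744 = 828.73.
Change = 828.73/888.23 − 1 = -0.0670.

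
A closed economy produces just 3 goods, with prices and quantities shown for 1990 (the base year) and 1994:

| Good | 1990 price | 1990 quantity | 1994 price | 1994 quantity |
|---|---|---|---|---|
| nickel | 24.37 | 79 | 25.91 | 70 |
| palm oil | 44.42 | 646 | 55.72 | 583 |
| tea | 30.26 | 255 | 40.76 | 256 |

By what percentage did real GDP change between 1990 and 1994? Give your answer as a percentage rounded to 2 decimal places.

-7.79%

Real GDP 1990 = Nominal GDP 1990 = 24.37·79 + 44.42·646 + 30.26·255 = 38336.85.
Real GDP 1994 (at 1990 prices) = 24.37·70 + 44.42·583 + 30.26·256 = 35349.32.
Real growth = 35349.32/38336.85 − 1 = -0.0779.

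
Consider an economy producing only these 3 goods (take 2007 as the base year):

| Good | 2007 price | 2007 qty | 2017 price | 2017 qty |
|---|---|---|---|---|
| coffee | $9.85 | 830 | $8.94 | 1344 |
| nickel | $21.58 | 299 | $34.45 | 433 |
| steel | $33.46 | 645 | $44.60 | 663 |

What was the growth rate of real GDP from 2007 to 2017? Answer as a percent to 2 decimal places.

Real GDP 2007 = Nominal GDP 2007 = 9.85·830 + 21.58·299 + 33.46·645 = 36209.62.
Real GDP 2017 (at 2007 prices) = 9.85·1344 + 21.58·433 + 33.46·663 = 44766.52.
Real growth = 44766.52/36209.62 − 1 = 0.2363.

23.63%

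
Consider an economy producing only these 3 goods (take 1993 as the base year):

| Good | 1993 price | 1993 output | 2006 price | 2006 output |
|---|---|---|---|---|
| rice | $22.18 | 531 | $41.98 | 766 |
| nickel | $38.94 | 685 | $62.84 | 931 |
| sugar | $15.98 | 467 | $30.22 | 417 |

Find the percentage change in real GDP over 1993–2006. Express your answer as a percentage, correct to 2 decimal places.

30.48%

Real GDP 1993 = Nominal GDP 1993 = 22.18·531 + 38.94·685 + 15.98·467 = 45914.14.
Real GDP 2006 (at 1993 prices) = 22.18·766 + 38.94·931 + 15.98·417 = 59906.68.
Real growth = 59906.68/45914.14 − 1 = 0.3048.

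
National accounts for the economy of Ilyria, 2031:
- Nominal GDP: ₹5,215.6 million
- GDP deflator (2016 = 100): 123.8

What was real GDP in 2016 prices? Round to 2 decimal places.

Real GDP = Nominal / (GDP deflator/100) = 5215.6 / 1.238 = 4212.92.

₹4,212.92 million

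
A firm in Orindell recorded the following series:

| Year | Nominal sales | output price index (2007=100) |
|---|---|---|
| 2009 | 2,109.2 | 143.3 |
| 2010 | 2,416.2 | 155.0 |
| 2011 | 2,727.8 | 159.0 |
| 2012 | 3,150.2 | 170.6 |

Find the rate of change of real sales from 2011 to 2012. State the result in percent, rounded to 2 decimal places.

7.63%

Real sales 2011 = 2727.8/1.590 = 1715.60.
Real sales 2012 = 3150.2/1.706 = 1846.54.
Change = 1846.54/1715.60 − 1 = 0.0763.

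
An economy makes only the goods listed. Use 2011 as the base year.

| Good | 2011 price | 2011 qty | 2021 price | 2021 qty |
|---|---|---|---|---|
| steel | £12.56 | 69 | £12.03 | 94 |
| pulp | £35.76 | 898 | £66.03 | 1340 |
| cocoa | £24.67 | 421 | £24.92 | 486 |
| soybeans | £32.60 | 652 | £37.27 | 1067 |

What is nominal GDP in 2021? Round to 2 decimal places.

£141489.23

Nominal GDP 2021 = Σ (p_2021 × q_2021) = 12.03·94 + 66.03·1340 + 24.92·486 + 37.27·1067 = 141489.23.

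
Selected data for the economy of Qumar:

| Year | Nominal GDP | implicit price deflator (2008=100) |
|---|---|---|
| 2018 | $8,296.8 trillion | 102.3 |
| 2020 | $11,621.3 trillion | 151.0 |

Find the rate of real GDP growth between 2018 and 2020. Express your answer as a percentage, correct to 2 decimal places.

Real GDP 2018 = 8296.8 / 1.023 = 8110.26.
Real GDP 2020 = 11621.3 / 1.510 = 7696.23.
Real growth = 7696.23 / 8110.26 − 1 = -0.0511.

-5.11%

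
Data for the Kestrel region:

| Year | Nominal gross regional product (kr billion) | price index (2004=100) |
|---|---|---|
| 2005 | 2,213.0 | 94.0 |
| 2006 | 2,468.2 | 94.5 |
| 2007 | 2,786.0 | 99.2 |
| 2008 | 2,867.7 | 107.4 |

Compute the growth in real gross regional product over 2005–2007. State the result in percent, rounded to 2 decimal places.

19.29%

Real gross regional product 2005 = 2213.0/0.940 = 2354.26.
Real gross regional product 2007 = 2786.0/0.992 = 2808.47.
Change = 2808.47/2354.26 − 1 = 0.1929.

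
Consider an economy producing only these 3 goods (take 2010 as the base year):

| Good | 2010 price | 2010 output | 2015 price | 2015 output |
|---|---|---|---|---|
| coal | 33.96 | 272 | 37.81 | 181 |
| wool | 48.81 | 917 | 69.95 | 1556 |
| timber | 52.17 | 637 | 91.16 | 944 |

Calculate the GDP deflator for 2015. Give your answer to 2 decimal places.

Nominal GDP 2015 = 37.81·181 + 69.95·1556 + 91.16·944 = 201740.85.
Real GDP 2015 (at 2010 prices) = 33.96·181 + 48.81·1556 + 52.17·944 = 131343.60.
Deflator = Nominal/Real × 100 = 201740.85/131343.60 × 100 = 153.598.

153.60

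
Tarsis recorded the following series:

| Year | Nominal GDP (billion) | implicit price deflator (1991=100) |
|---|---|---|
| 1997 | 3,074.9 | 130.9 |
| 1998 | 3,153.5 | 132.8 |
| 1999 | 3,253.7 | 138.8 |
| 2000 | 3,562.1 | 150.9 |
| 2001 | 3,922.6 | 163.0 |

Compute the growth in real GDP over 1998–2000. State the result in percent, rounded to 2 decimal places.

-0.59%

Real GDP 1998 = 3153.5/1.328 = 2374.62.
Real GDP 2000 = 3562.1/1.509 = 2360.57.
Change = 2360.57/2374.62 − 1 = -0.0059.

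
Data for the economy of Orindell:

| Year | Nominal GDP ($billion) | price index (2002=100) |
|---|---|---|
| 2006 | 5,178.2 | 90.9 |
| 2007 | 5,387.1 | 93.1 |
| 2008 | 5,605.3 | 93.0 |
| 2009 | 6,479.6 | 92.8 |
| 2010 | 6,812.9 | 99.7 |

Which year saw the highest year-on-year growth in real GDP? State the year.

2007: real = 5387.1/0.931 = 5786.36; growth vs 2006 (5696.59) = 1.58%.
2008: real = 5605.3/0.930 = 6027.20; growth vs 2007 (5786.36) = 4.16%.
2009: real = 6479.6/0.928 = 6982.33; growth vs 2008 (6027.20) = 15.85%.
2010: real = 6812.9/0.997 = 6833.40; growth vs 2009 (6982.33) = -2.13%.

2009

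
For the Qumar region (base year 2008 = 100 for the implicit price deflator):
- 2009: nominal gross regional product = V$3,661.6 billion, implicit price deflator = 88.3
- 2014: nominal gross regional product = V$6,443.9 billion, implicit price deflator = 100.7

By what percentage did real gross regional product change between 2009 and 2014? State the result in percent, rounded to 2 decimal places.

Deflate each year: 2009 → 3661.6/0.883 = 4146.77; 2014 → 6443.9/1.007 = 6399.11.
So real gross regional product changed by 6399.11/4146.77 − 1 = 0.5432, i.e. 54.32%.

54.32%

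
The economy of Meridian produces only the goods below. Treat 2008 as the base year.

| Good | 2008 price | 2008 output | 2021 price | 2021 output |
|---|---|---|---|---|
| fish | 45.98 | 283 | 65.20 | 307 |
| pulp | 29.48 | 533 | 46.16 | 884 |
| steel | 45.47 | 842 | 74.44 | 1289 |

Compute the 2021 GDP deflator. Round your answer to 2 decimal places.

Nominal GDP 2021 = 65.20·307 + 46.16·884 + 74.44·1289 = 156775.00.
Real GDP 2021 (at 2008 prices) = 45.98·307 + 29.48·884 + 45.47·1289 = 98787.01.
Deflator = Nominal/Real × 100 = 156775.00/98787.01 × 100 = 158.700.

158.70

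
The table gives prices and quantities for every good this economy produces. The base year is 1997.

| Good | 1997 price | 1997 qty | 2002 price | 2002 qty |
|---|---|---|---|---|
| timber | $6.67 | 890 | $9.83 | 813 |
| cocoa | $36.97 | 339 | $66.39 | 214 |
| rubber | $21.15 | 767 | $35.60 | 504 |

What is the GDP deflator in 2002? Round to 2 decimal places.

Nominal GDP 2002 = 9.83·813 + 66.39·214 + 35.60·504 = 40141.65.
Real GDP 2002 (at 1997 prices) = 6.67·813 + 36.97·214 + 21.15·504 = 23993.89.
Deflator = Nominal/Real × 100 = 40141.65/23993.89 × 100 = 167.299.

167.30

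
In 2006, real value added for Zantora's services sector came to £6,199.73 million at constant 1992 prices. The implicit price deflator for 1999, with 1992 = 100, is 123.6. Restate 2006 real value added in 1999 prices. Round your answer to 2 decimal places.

Real value added in 1999 prices = Real value added in 1992 prices × (P_1999/P_1992) = 6199.73 × 1.236 = 7662.87.

£7,662.87 million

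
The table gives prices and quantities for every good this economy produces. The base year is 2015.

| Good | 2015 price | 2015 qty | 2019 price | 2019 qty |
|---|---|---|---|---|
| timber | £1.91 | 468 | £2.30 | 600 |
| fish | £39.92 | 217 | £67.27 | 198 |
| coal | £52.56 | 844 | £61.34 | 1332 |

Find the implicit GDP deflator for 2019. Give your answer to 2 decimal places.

121.94

Nominal GDP 2019 = 2.30·600 + 67.27·198 + 61.34·1332 = 96404.34.
Real GDP 2019 (at 2015 prices) = 1.91·600 + 39.92·198 + 52.56·1332 = 79060.08.
Deflator = Nominal/Real × 100 = 96404.34/79060.08 × 100 = 121.938.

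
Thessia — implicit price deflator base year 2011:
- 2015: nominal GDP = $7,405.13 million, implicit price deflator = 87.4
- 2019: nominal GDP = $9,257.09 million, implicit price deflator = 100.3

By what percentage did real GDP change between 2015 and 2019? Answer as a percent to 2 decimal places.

Deflate each year: 2015 → 7405.13/0.874 = 8472.69; 2019 → 9257.09/1.003 = 9229.40.
So real GDP changed by 9229.40/8472.69 − 1 = 0.0893, i.e. 8.93%.

8.93%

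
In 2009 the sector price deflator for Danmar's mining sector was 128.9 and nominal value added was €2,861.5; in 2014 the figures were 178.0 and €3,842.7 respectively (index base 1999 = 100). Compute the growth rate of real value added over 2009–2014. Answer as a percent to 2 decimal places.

Real value added 2009 = 2861.5 / 1.289 = 2219.94.
Real value added 2014 = 3842.7 / 1.780 = 2158.82.
Real growth = 2158.82 / 2219.94 − 1 = -0.0275.

-2.75%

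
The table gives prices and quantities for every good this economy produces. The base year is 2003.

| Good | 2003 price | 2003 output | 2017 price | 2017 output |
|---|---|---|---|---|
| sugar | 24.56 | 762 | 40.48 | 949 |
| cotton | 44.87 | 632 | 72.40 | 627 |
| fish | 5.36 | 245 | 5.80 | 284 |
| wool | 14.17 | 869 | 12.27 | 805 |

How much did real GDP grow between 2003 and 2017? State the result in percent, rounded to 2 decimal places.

Real GDP 2003 = Nominal GDP 2003 = 24.56·762 + 44.87·632 + 5.36·245 + 14.17·869 = 60699.49.
Real GDP 2017 (at 2003 prices) = 24.56·949 + 44.87·627 + 5.36·284 + 14.17·805 = 64370.02.
Real growth = 64370.02/60699.49 − 1 = 0.0605.

6.05%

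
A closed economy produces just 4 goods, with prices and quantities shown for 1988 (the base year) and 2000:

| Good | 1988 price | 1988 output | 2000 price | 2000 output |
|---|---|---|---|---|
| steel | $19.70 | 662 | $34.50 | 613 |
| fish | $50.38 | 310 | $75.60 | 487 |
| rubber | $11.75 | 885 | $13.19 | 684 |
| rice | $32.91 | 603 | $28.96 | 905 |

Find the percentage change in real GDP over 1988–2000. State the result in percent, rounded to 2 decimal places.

Real GDP 1988 = Nominal GDP 1988 = 19.70·662 + 50.38·310 + 11.75·885 + 32.91·603 = 58902.68.
Real GDP 2000 (at 1988 prices) = 19.70·613 + 50.38·487 + 11.75·684 + 32.91·905 = 74431.71.
Real growth = 74431.71/58902.68 − 1 = 0.2636.

26.36%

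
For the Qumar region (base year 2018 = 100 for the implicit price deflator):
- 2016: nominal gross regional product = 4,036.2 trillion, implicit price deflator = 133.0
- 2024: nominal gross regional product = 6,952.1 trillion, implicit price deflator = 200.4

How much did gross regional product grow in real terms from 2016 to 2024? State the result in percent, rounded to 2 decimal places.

14.31%

Real gross regional product 2016 = 4036.2 / 1.330 = 3034.74.
Real gross regional product 2024 = 6952.1 / 2.004 = 3469.11.
Real growth = 3469.11 / 3034.74 − 1 = 0.1431.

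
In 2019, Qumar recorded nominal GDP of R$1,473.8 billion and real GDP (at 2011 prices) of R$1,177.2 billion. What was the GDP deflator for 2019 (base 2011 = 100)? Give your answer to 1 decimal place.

GDP deflator = (Nominal / Real) × 100 = 1473.8 / 1177.2 × 100 = 125.20.

125.2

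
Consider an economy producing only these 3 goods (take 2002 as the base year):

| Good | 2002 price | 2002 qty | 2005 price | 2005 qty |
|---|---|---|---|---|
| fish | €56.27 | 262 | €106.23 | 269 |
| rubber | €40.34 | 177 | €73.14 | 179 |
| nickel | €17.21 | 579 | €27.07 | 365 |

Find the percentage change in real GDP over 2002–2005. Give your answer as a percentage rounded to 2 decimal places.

Real GDP 2002 = Nominal GDP 2002 = 56.27·262 + 40.34·177 + 17.21·579 = 31847.51.
Real GDP 2005 (at 2002 prices) = 56.27·269 + 40.34·179 + 17.21·365 = 28639.14.
Real growth = 28639.14/31847.51 − 1 = -0.1007.

-10.07%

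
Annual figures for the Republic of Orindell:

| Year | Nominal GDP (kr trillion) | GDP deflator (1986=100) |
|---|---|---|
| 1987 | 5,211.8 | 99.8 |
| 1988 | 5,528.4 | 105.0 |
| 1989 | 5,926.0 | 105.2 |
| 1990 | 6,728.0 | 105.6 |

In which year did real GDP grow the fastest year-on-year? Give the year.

1988: real = 5528.4/1.050 = 5265.14; growth vs 1987 (5222.24) = 0.82%.
1989: real = 5926.0/1.052 = 5633.08; growth vs 1988 (5265.14) = 6.99%.
1990: real = 6728.0/1.056 = 6371.21; growth vs 1989 (5633.08) = 13.10%.

1990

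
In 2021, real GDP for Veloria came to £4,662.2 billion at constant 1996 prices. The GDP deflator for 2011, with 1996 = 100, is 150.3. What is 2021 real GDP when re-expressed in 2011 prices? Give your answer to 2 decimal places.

Real GDP in 2011 prices = Real GDP in 1996 prices × (P_2011/P_1996) = 4662.2 × 1.503 = 7007.29.

£7,007.29 billion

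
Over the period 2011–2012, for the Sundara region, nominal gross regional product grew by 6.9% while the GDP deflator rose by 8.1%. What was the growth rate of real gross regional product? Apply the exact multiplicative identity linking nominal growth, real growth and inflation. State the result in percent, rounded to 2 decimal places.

(1 + g_nom) = (1 + g_real)(1 + π), so g_real = 1.0690 / 1.0810 − 1 = -0.01110.

-1.11%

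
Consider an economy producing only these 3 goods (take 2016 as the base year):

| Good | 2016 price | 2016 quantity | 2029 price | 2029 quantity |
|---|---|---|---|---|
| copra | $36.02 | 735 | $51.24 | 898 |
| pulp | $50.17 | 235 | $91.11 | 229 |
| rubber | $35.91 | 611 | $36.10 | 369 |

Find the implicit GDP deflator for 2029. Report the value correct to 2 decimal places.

Nominal GDP 2029 = 51.24·898 + 91.11·229 + 36.10·369 = 80198.61.
Real GDP 2029 (at 2016 prices) = 36.02·898 + 50.17·229 + 35.91·369 = 57085.68.
Deflator = Nominal/Real × 100 = 80198.61/57085.68 × 100 = 140.488.

140.49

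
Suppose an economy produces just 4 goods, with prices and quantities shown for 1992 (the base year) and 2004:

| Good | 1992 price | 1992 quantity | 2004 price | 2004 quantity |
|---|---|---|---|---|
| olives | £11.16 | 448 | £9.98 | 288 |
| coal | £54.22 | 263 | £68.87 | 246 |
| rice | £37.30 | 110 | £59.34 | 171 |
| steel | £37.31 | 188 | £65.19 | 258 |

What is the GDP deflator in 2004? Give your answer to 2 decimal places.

143.70

Nominal GDP 2004 = 9.98·288 + 68.87·246 + 59.34·171 + 65.19·258 = 46782.42.
Real GDP 2004 (at 1992 prices) = 11.16·288 + 54.22·246 + 37.30·171 + 37.31·258 = 32556.48.
Deflator = Nominal/Real × 100 = 46782.42/32556.48 × 100 = 143.696.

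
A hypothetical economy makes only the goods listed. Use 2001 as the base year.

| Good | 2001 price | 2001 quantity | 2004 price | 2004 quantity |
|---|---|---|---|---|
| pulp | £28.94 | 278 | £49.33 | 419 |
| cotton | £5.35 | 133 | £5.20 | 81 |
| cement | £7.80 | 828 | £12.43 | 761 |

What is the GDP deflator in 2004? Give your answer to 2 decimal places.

165.18

Nominal GDP 2004 = 49.33·419 + 5.20·81 + 12.43·761 = 30549.70.
Real GDP 2004 (at 2001 prices) = 28.94·419 + 5.35·81 + 7.80·761 = 18495.01.
Deflator = Nominal/Real × 100 = 30549.70/18495.01 × 100 = 165.178.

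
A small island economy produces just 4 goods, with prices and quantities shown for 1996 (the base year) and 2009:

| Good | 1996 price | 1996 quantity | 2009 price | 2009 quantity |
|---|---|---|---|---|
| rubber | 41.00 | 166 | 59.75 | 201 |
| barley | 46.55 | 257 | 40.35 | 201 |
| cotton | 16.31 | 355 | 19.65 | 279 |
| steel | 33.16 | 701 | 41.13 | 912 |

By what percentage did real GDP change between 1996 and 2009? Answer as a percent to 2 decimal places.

9.59%

Real GDP 1996 = Nominal GDP 1996 = 41.00·166 + 46.55·257 + 16.31·355 + 33.16·701 = 47804.56.
Real GDP 2009 (at 1996 prices) = 41.00·201 + 46.55·201 + 16.31·279 + 33.16·912 = 52389.96.
Real growth = 52389.96/47804.56 − 1 = 0.0959.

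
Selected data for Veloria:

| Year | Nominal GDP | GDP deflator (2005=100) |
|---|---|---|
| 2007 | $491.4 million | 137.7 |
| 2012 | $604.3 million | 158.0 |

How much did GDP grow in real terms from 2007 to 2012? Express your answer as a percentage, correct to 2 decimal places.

7.18%

Real GDP 2007 = 491.4 / 1.377 = 356.86.
Real GDP 2012 = 604.3 / 1.580 = 382.47.
Real growth = 382.47 / 356.86 − 1 = 0.0718.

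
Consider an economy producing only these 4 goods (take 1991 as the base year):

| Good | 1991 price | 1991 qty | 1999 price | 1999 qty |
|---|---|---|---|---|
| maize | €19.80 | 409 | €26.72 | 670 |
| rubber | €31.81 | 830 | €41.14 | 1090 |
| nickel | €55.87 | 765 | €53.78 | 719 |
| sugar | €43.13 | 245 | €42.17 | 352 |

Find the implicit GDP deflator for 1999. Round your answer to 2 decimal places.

Nominal GDP 1999 = 26.72·670 + 41.14·1090 + 53.78·719 + 42.17·352 = 116256.66.
Real GDP 1999 (at 1991 prices) = 19.80·670 + 31.81·1090 + 55.87·719 + 43.13·352 = 103291.19.
Deflator = Nominal/Real × 100 = 116256.66/103291.19 × 100 = 112.552.

112.55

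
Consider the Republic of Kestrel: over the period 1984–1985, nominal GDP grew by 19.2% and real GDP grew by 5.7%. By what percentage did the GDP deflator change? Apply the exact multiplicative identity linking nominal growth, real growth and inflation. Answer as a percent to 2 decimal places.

(1 + g_nom) = (1 + g_real)(1 + π), so π = 1.1920 / 1.0570 − 1 = 0.12772.

12.77%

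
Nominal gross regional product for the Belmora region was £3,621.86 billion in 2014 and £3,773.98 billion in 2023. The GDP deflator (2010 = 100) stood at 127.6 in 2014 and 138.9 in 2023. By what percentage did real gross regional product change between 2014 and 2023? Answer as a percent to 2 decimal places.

Real gross regional product 2014 = 3621.86 / 1.276 = 2838.45.
Real gross regional product 2023 = 3773.98 / 1.389 = 2717.05.
Real growth = 2717.05 / 2838.45 − 1 = -0.0428.

-4.28%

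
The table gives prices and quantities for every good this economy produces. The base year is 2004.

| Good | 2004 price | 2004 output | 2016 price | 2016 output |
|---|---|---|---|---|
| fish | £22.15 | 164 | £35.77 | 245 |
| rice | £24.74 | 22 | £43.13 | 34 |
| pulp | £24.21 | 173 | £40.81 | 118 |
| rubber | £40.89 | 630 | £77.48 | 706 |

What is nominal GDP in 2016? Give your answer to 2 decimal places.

Nominal GDP 2016 = Σ (p_2016 × q_2016) = 35.77·245 + 43.13·34 + 40.81·118 + 77.48·706 = 69746.53.

£69746.53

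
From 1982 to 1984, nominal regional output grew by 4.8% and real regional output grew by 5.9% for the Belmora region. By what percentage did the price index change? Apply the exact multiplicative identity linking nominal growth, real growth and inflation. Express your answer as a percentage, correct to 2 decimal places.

(1 + g_nom) = (1 + g_real)(1 + π), so π = 1.0480 / 1.0590 − 1 = -0.01039.

-1.04%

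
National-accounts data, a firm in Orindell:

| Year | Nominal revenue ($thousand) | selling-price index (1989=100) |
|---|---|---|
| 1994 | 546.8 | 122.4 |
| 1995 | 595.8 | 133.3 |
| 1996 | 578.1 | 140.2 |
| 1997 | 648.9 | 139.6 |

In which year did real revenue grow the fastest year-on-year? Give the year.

1997

1995: real = 595.8/1.333 = 446.96; growth vs 1994 (446.73) = 0.05%.
1996: real = 578.1/1.402 = 412.34; growth vs 1995 (446.96) = -7.75%.
1997: real = 648.9/1.396 = 464.83; growth vs 1996 (412.34) = 12.73%.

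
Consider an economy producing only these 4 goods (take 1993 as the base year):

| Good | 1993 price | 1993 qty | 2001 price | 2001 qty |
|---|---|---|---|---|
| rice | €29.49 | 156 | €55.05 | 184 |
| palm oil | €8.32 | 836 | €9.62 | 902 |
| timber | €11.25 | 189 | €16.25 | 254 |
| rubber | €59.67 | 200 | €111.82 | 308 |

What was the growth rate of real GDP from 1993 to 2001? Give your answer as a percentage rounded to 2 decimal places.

Real GDP 1993 = Nominal GDP 1993 = 29.49·156 + 8.32·836 + 11.25·189 + 59.67·200 = 25616.21.
Real GDP 2001 (at 1993 prices) = 29.49·184 + 8.32·902 + 11.25·254 + 59.67·308 = 34166.66.
Real growth = 34166.66/25616.21 − 1 = 0.3338.

33.38%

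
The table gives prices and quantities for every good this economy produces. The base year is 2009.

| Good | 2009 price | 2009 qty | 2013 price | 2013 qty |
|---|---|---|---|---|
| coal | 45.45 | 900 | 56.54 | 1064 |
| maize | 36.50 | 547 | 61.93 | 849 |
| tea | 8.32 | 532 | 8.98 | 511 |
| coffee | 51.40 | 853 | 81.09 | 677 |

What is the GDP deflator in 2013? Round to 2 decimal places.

Nominal GDP 2013 = 56.54·1064 + 61.93·849 + 8.98·511 + 81.09·677 = 172223.84.
Real GDP 2013 (at 2009 prices) = 45.45·1064 + 36.50·849 + 8.32·511 + 51.40·677 = 118396.62.
Deflator = Nominal/Real × 100 = 172223.84/118396.62 × 100 = 145.463.

145.46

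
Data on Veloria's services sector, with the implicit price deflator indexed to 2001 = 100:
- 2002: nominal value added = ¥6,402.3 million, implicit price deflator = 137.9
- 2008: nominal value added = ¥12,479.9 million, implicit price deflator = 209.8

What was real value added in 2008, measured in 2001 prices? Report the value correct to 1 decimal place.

¥5,948.5 million

Real value added = Nominal / (implicit price deflator/100) = 12479.9 / 2.098 = 5948.47.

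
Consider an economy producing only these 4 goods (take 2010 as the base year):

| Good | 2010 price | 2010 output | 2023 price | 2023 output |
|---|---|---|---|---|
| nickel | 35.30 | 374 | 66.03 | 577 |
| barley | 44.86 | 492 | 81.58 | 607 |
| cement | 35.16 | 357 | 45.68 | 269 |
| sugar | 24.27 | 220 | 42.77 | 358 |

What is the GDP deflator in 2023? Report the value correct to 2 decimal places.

175.25

Nominal GDP 2023 = 66.03·577 + 81.58·607 + 45.68·269 + 42.77·358 = 115217.95.
Real GDP 2023 (at 2010 prices) = 35.30·577 + 44.86·607 + 35.16·269 + 24.27·358 = 65744.82.
Deflator = Nominal/Real × 100 = 115217.95/65744.82 × 100 = 175.250.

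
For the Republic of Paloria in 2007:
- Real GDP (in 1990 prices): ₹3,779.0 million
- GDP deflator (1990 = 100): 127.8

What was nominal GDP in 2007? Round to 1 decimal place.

₹4,829.6 million

Nominal GDP = Real × (GDP deflator/100) = 3779.0 × 1.278 = 4829.56.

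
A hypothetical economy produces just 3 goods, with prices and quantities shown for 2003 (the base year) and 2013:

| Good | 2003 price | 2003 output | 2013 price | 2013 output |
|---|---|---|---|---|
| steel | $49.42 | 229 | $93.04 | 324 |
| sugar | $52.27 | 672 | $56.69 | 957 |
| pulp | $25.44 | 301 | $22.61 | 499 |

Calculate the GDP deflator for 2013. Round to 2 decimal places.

121.53

Nominal GDP 2013 = 93.04·324 + 56.69·957 + 22.61·499 = 95679.68.
Real GDP 2013 (at 2003 prices) = 49.42·324 + 52.27·957 + 25.44·499 = 78729.03.
Deflator = Nominal/Real × 100 = 95679.68/78729.03 × 100 = 121.530.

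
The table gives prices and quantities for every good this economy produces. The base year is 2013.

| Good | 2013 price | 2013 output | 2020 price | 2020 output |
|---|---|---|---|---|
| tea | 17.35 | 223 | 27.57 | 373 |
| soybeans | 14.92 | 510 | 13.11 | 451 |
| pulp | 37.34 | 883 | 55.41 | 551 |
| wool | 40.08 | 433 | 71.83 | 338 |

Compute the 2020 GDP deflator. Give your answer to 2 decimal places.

Nominal GDP 2020 = 27.57·373 + 13.11·451 + 55.41·551 + 71.83·338 = 71005.67.
Real GDP 2020 (at 2013 prices) = 17.35·373 + 14.92·451 + 37.34·551 + 40.08·338 = 47321.85.
Deflator = Nominal/Real × 100 = 71005.67/47321.85 × 100 = 150.048.

150.05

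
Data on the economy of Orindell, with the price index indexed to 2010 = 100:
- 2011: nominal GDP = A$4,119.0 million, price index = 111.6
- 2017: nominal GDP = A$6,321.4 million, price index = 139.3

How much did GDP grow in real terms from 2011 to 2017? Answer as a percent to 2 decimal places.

22.95%

Real GDP 2011 = 4119.0 / 1.116 = 3690.86.
Real GDP 2017 = 6321.4 / 1.393 = 4537.98.
Real growth = 4537.98 / 3690.86 − 1 = 0.2295.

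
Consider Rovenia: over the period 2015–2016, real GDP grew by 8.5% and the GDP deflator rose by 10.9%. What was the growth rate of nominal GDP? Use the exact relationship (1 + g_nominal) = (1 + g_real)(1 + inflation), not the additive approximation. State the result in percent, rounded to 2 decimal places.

20.33%

(1 + g_nom) = (1 + g_real)(1 + π) = 1.0850 × 1.1090 = 1.20327.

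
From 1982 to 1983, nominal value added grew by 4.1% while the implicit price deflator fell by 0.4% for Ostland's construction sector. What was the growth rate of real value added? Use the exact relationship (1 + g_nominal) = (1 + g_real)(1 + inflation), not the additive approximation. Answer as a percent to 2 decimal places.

4.52%

(1 + g_nom) = (1 + g_real)(1 + π), so g_real = 1.0410 / 0.9960 − 1 = 0.04518.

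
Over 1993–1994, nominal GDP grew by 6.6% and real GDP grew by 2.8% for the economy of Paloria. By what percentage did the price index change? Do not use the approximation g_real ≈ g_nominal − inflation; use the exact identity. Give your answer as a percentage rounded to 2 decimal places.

(1 + g_nom) = (1 + g_real)(1 + π), so π = 1.0660 / 1.0280 − 1 = 0.03696.

3.70%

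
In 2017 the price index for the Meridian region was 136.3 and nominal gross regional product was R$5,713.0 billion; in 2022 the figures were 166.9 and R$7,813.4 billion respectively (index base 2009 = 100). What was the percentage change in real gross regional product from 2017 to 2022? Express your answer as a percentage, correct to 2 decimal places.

11.69%

Real gross regional product 2017 = 5713.0 / 1.363 = 4191.49.
Real gross regional product 2022 = 7813.4 / 1.669 = 4681.49.
Real growth = 4681.49 / 4191.49 − 1 = 0.1169.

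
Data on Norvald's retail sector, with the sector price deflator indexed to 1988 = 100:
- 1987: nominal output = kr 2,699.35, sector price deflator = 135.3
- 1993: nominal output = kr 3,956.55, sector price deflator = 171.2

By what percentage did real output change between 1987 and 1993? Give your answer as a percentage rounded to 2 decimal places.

Deflate each year: 1987 → 2699.35/1.353 = 1995.08; 1993 → 3956.55/1.712 = 2311.07.
So real output changed by 2311.07/1995.08 − 1 = 0.1584, i.e. 15.84%.

15.84%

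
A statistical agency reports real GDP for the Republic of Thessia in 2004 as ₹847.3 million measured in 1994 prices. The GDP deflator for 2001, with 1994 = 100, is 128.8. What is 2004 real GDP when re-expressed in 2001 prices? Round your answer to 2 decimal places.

Real GDP in 2001 prices = Real GDP in 1994 prices × (P_2001/P_1994) = 847.3 × 1.288 = 1091.32.

₹1,091.32 million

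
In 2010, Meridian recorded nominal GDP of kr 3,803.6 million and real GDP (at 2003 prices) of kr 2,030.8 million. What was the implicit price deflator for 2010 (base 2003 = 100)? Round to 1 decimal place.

187.3

implicit price deflator = (Nominal / Real) × 100 = 3803.6 / 2030.8 × 100 = 187.30.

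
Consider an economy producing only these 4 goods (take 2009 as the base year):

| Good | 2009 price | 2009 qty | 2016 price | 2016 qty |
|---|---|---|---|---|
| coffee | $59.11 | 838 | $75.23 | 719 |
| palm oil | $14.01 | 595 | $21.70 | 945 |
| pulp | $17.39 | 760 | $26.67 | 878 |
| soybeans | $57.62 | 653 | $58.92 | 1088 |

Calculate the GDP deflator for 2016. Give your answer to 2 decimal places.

Nominal GDP 2016 = 75.23·719 + 21.70·945 + 26.67·878 + 58.92·1088 = 162118.09.
Real GDP 2016 (at 2009 prices) = 59.11·719 + 14.01·945 + 17.39·878 + 57.62·1088 = 133698.52.
Deflator = Nominal/Real × 100 = 162118.09/133698.52 × 100 = 121.256.

121.26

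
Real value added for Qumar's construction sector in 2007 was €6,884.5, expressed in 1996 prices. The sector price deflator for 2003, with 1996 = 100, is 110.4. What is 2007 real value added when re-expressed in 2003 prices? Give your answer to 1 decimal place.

Real value added in 2003 prices = Real value added in 1996 prices × (P_2003/P_1996) = 6884.5 × 1.104 = 7600.49.

€7,600.5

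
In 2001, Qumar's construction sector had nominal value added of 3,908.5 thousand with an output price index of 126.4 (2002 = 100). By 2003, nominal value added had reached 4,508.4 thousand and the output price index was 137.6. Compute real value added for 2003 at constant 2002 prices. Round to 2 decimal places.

Real value added = Nominal / (output price index/100) = 4508.4 / 1.376 = 3276.45.

3,276.45 thousand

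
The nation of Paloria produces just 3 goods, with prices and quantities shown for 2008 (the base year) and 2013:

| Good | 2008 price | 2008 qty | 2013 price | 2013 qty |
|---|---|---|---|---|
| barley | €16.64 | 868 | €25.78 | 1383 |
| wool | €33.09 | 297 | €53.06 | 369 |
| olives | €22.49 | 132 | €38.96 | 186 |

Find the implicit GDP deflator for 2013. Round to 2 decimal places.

Nominal GDP 2013 = 25.78·1383 + 53.06·369 + 38.96·186 = 62479.44.
Real GDP 2013 (at 2008 prices) = 16.64·1383 + 33.09·369 + 22.49·186 = 39406.47.
Deflator = Nominal/Real × 100 = 62479.44/39406.47 × 100 = 158.551.

158.55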